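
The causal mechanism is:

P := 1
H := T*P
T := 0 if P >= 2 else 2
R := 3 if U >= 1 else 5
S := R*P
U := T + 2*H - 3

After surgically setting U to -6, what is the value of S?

Under do(U=-6), the mechanism U := T + 2*H - 3 is discarded; U is fixed at -6.
R = 3 if U >= 1 else 5  [with U=-6]  = 5
S = R*P  [with R=5, P=1]  = 5

5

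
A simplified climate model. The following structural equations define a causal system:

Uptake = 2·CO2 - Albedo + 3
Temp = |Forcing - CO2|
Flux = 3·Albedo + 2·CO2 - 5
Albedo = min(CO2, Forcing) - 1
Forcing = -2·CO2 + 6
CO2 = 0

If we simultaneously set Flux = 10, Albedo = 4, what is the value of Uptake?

-1

Setting Flux = 10, Albedo = 4 by intervention discards those variables' equations.
Uptake = 2·CO2 - Albedo + 3  [with CO2=0, Albedo=4]  = -1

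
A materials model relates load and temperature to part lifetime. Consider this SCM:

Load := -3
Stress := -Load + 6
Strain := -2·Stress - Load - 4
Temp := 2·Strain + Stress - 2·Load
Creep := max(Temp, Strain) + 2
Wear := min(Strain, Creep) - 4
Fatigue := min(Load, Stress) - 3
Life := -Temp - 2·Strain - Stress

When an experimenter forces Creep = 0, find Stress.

Under do(Creep=0), the mechanism Creep := max(Temp, Strain) + 2 is discarded; Creep is fixed at 0.
No directed path runs from Creep to Stress, so Stress keeps its natural value.
Stress = -Load + 6  [with Load=-3]  = 9

9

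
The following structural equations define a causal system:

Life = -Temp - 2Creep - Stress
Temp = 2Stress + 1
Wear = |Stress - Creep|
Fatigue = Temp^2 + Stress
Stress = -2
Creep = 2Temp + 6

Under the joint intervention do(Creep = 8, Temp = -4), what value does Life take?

Setting Creep = 8, Temp = -4 by intervention discards those variables' equations.
Life = -Temp - 2Creep - Stress  [with Temp=-4, Creep=8, Stress=-2]  = -10

-10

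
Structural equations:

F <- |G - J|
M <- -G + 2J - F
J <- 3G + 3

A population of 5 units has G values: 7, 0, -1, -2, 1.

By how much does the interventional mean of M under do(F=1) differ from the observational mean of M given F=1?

The intervention sets F=1 in all 5 units regardless of G. Recomputing M per unit gives 40, 5, 0, -5, 10; average 10.
Conditioning on F=1 selects the 2 unit(s) with G ∈ {-1, -2}. Their M values: 0, -5. Mean = -2.5.
Difference = 10 − (-2.5) = 12.5.

12.5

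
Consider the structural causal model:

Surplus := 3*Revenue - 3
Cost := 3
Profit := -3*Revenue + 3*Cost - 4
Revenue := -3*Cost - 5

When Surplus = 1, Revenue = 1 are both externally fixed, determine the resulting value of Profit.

2

Setting Surplus = 1, Revenue = 1 by intervention discards those variables' equations.
Profit = -3*Revenue + 3*Cost - 4  [with Revenue=1, Cost=3]  = 2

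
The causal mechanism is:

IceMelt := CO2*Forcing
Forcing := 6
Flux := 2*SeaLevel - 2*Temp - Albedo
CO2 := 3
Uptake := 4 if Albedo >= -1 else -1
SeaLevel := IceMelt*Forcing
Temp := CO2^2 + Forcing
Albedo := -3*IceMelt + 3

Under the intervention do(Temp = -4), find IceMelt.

The intervention breaks the incoming arrows to Temp: Temp := CO2^2 + Forcing no longer applies, and Temp = -4.
IceMelt is not downstream of the intervention, so its value is determined by the original equations.
IceMelt = CO2*Forcing  [with CO2=3, Forcing=6]  = 18

18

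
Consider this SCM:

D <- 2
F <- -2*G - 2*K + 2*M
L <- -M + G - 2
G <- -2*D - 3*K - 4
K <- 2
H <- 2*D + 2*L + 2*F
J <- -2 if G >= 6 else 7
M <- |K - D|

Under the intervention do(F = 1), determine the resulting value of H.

-26

do(F=1) replaces the equation F <- -2*G - 2*K + 2*M with the constant F = 1.
G = -2*D - 3*K - 4  [with D=2, K=2]  = -14
M = |K - D|  [with K=2, D=2]  = 0
L = -M + G - 2  [with M=0, G=-14]  = -16
H = 2*D + 2*L + 2*F  [with D=2, L=-16, F=1]  = -26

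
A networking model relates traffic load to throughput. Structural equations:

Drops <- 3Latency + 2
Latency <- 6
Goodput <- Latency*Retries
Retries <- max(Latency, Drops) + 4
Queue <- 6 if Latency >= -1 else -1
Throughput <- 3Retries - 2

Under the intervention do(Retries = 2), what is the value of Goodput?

Under do(Retries=2), the mechanism Retries <- max(Latency, Drops) + 4 is discarded; Retries is fixed at 2.
Goodput = Latency*Retries  [with Latency=6, Retries=2]  = 12

12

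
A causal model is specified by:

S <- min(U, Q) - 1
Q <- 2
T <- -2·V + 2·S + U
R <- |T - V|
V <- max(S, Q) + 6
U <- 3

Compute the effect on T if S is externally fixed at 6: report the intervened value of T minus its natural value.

2

do(S=6) replaces the equation S <- min(U, Q) - 1 with the constant S = 6.
V = max(S, Q) + 6  [with S=6, Q=2]  = 12
T = -2·V + 2·S + U  [with V=12, S=6, U=3]  = -9
Without intervention: S = min(U, Q) - 1  [with U=3, Q=2]  = 1; V = max(S, Q) + 6  [with S=1, Q=2]  = 8; T = -2·V + 2·S + U  [with V=8, S=1, U=3]  = -11.
Change = -9 − (-11) = 2.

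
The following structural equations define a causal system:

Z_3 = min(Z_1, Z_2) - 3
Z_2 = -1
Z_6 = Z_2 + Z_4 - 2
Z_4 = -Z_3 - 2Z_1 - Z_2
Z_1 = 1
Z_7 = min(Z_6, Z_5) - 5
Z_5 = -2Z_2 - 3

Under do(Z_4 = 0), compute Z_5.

-1

Intervening sets Z_4 = 0 and removes its equation (Z_4 = -Z_3 - 2Z_1 - Z_2).
No directed path runs from Z_4 to Z_5, so Z_5 keeps its natural value.
Z_5 = -2Z_2 - 3  [with Z_2=-1]  = -1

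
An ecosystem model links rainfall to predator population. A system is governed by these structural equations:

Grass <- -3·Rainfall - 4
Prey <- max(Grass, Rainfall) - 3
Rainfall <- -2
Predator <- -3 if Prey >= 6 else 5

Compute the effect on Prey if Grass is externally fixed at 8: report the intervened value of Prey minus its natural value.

6

The intervention breaks the incoming arrows to Grass: Grass <- -3·Rainfall - 4 no longer applies, and Grass = 8.
Prey = max(Grass, Rainfall) - 3  [with Grass=8, Rainfall=-2]  = 5
Without intervention: Grass = -3·Rainfall - 4  [with Rainfall=-2]  = 2; Prey = max(Grass, Rainfall) - 3  [with Grass=2, Rainfall=-2]  = -1.
Change = 5 − (-1) = 6.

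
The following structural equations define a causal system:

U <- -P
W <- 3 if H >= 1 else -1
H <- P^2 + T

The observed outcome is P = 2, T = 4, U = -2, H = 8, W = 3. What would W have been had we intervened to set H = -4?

-1

Intervening sets H = -4 and removes its equation (H <- P^2 + T).
W = 3 if H >= 1 else -1  [with H=-4]  = -1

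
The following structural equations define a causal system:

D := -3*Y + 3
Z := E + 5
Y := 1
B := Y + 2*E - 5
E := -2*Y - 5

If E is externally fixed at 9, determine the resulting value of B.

14

do(E=9) replaces the equation E := -2*Y - 5 with the constant E = 9.
B = Y + 2*E - 5  [with Y=1, E=9]  = 14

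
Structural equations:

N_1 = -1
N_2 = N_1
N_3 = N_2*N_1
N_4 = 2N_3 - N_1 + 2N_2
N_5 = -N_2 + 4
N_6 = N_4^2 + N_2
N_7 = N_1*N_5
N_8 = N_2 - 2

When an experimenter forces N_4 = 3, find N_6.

Under do(N_4=3), the mechanism N_4 = 2N_3 - N_1 + 2N_2 is discarded; N_4 is fixed at 3.
N_2 = N_1  [with N_1=-1]  = -1
N_6 = N_4^2 + N_2  [with N_4=3, N_2=-1]  = 8

8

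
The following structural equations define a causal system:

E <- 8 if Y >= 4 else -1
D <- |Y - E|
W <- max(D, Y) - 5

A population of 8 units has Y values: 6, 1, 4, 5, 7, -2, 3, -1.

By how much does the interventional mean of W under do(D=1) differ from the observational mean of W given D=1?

-0.5

Every unit gets D=1 under the intervention. W values become 1, -4, -1, 0, 2, -4, -2, -4; E[W|do(D=1)] = -1.5.
Observing D=1 restricts to units where D's equation naturally yields 1: Y ∈ {7, -2}. In that subpopulation W = 2, -4, mean -1.
Difference = -1.5 − (-1) = -0.5.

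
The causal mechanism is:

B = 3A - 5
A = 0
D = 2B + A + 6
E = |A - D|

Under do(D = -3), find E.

The intervention breaks the incoming arrows to D: D = 2B + A + 6 no longer applies, and D = -3.
E = |A - D|  [with A=0, D=-3]  = 3

3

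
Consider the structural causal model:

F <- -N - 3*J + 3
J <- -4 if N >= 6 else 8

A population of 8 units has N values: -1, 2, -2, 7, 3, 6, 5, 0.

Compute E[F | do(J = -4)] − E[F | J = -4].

Under do(J=-4), J's equation is replaced by J=-4 for every unit. Per-unit F: 16, 13, 17, 8, 12, 9, 10, 15. Mean = 12.5.
Observing J=-4 restricts to units where J's equation naturally yields -4: N ∈ {7, 6}. In that subpopulation F = 8, 9, mean 8.5.
Difference = 12.5 − 8.5 = 4.

4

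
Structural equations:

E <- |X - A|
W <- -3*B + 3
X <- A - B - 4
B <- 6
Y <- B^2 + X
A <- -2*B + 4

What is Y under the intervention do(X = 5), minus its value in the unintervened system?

The intervention breaks the incoming arrows to X: X <- A - B - 4 no longer applies, and X = 5.
Y = B^2 + X  [with B=6, X=5]  = 41
Without intervention: A = -2*B + 4  [with B=6]  = -8; X = A - B - 4  [with A=-8, B=6]  = -18; Y = B^2 + X  [with B=6, X=-18]  = 18.
Change = 41 − 18 = 23.

23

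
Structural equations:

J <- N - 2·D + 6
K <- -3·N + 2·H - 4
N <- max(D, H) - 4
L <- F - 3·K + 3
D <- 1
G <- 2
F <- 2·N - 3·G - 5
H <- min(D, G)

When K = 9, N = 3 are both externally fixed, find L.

-29

Under do(K = 9, N = 3), each intervened variable's structural equation is replaced by its fixed value.
F = 2·N - 3·G - 5  [with N=3, G=2]  = -5
L = F - 3·K + 3  [with F=-5, K=9]  = -29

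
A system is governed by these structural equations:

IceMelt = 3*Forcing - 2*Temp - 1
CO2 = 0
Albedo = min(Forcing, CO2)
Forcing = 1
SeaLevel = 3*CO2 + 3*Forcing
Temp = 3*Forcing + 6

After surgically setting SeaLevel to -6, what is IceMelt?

do(SeaLevel=-6) replaces the equation SeaLevel = 3*CO2 + 3*Forcing with the constant SeaLevel = -6.
No directed path runs from SeaLevel to IceMelt, so IceMelt keeps its natural value.
Temp = 3*Forcing + 6  [with Forcing=1]  = 9
IceMelt = 3*Forcing - 2*Temp - 1  [with Forcing=1, Temp=9]  = -16

-16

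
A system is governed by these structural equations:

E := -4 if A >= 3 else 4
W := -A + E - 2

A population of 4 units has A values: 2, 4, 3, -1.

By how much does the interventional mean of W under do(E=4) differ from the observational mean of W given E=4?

-1.5

The intervention sets E=4 in all 4 units regardless of A. Recomputing W per unit gives 0, -2, -1, 3; average 0.
Observing E=4 restricts to units where E's equation naturally yields 4: A ∈ {2, -1}. In that subpopulation W = 0, 3, mean 1.5.
Difference = 0 − 1.5 = -1.5.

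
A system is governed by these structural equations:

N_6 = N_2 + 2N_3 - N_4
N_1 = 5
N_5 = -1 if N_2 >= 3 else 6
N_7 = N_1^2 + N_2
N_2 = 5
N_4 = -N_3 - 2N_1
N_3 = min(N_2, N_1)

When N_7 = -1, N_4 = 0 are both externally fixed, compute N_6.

15

Setting N_7 = -1, N_4 = 0 by intervention discards those variables' equations.
N_3 = min(N_2, N_1)  [with N_2=5, N_1=5]  = 5
N_6 = N_2 + 2N_3 - N_4  [with N_2=5, N_3=5, N_4=0]  = 15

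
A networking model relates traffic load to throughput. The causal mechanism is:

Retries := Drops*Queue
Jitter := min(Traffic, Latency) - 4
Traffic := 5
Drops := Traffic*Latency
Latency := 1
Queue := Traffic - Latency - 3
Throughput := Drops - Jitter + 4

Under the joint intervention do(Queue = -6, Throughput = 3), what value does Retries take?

-30

Setting Queue = -6, Throughput = 3 by intervention discards those variables' equations.
Drops = Traffic*Latency  [with Traffic=5, Latency=1]  = 5
Retries = Drops*Queue  [with Drops=5, Queue=-6]  = -30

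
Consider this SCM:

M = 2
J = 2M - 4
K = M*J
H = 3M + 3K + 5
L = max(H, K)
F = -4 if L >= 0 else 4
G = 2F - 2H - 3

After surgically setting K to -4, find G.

7

The intervention breaks the incoming arrows to K: K = M*J no longer applies, and K = -4.
H = 3M + 3K + 5  [with M=2, K=-4]  = -1
L = max(H, K)  [with H=-1, K=-4]  = -1
F = -4 if L >= 0 else 4  [with L=-1]  = 4
G = 2F - 2H - 3  [with F=4, H=-1]  = 7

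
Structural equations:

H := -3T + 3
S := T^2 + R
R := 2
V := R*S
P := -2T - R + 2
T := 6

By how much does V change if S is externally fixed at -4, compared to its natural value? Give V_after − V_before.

-84

do(S=-4) replaces the equation S := T^2 + R with the constant S = -4.
V = R*S  [with R=2, S=-4]  = -8
Without intervention: S = T^2 + R  [with T=6, R=2]  = 38; V = R*S  [with R=2, S=38]  = 76.
Change = -8 − 76 = -84.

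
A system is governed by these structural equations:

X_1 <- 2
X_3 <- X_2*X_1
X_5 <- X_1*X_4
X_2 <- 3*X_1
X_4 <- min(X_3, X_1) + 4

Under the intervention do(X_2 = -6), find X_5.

do(X_2=-6) replaces the equation X_2 <- 3*X_1 with the constant X_2 = -6.
X_3 = X_2*X_1  [with X_2=-6, X_1=2]  = -12
X_4 = min(X_3, X_1) + 4  [with X_3=-12, X_1=2]  = -8
X_5 = X_1*X_4  [with X_1=2, X_4=-8]  = -16

-16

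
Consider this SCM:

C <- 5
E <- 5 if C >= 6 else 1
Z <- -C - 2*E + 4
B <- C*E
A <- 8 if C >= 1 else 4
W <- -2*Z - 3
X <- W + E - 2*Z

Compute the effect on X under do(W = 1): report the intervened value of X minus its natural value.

Intervening sets W = 1 and removes its equation (W <- -2*Z - 3).
E = 5 if C >= 6 else 1  [with C=5]  = 1
Z = -C - 2*E + 4  [with C=5, E=1]  = -3
X = W + E - 2*Z  [with W=1, E=1, Z=-3]  = 8
Without intervention: E = 5 if C >= 6 else 1  [with C=5]  = 1; Z = -C - 2*E + 4  [with C=5, E=1]  = -3; W = -2*Z - 3  [with Z=-3]  = 3; X = W + E - 2*Z  [with W=3, E=1, Z=-3]  = 10.
Change = 8 − 10 = -2.

-2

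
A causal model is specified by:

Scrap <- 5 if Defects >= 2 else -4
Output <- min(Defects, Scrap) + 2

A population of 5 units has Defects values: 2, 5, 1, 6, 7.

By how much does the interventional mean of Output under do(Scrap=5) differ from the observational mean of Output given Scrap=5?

Under do(Scrap=5), Scrap's equation is replaced by Scrap=5 for every unit. Per-unit Output: 4, 7, 3, 7, 7. Mean = 5.6.
E[Output|Scrap=5] averages over only the 4 units with Scrap=5 (Defects = 2, 5, 6, 7): Output = 4, 7, 7, 7, mean 6.25.
Difference = 5.6 − 6.25 = -0.65.

-0.65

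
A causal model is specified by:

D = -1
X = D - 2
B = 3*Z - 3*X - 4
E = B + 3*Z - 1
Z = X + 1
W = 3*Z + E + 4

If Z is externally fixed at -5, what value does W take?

-37

The intervention breaks the incoming arrows to Z: Z = X + 1 no longer applies, and Z = -5.
X = D - 2  [with D=-1]  = -3
B = 3*Z - 3*X - 4  [with Z=-5, X=-3]  = -10
E = B + 3*Z - 1  [with B=-10, Z=-5]  = -26
W = 3*Z + E + 4  [with Z=-5, E=-26]  = -37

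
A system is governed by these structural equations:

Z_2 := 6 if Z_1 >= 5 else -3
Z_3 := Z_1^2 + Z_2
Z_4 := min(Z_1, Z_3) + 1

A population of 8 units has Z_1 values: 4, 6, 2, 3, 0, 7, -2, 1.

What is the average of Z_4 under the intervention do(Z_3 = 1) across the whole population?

1.5

Under do(Z_3=1), Z_3's equation is replaced by Z_3=1 for every unit. Per-unit Z_4: 2, 2, 2, 2, 1, 2, -1, 2. Mean = 1.5.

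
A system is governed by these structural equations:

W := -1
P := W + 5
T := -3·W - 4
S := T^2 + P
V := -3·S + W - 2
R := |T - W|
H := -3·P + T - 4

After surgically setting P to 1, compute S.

2

Under do(P=1), the mechanism P := W + 5 is discarded; P is fixed at 1.
T = -3·W - 4  [with W=-1]  = -1
S = T^2 + P  [with T=-1, P=1]  = 2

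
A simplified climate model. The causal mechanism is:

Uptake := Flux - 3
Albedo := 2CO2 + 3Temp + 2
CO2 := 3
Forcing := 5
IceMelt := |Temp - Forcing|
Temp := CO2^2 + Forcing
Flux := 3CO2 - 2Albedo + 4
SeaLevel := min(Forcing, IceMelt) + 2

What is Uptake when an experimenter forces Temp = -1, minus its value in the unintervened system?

The intervention breaks the incoming arrows to Temp: Temp := CO2^2 + Forcing no longer applies, and Temp = -1.
Albedo = 2CO2 + 3Temp + 2  [with CO2=3, Temp=-1]  = 5
Flux = 3CO2 - 2Albedo + 4  [with CO2=3, Albedo=5]  = 3
Uptake = Flux - 3  [with Flux=3]  = 0
Without intervention: Temp = CO2^2 + Forcing  [with CO2=3, Forcing=5]  = 14; Albedo = 2CO2 + 3Temp + 2  [with CO2=3, Temp=14]  = 50; Flux = 3CO2 - 2Albedo + 4  [with CO2=3, Albedo=50]  = -87; Uptake = Flux - 3  [with Flux=-87]  = -90.
Change = 0 − (-90) = 90.

90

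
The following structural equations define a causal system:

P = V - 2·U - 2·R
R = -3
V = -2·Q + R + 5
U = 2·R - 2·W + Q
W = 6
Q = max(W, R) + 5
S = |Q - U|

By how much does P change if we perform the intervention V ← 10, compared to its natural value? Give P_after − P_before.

30

The intervention breaks the incoming arrows to V: V = -2·Q + R + 5 no longer applies, and V = 10.
Q = max(W, R) + 5  [with W=6, R=-3]  = 11
U = 2·R - 2·W + Q  [with R=-3, W=6, Q=11]  = -7
P = V - 2·U - 2·R  [with V=10, U=-7, R=-3]  = 30
Without intervention: Q = max(W, R) + 5  [with W=6, R=-3]  = 11; U = 2·R - 2·W + Q  [with R=-3, W=6, Q=11]  = -7; V = -2·Q + R + 5  [with Q=11, R=-3]  = -20; P = V - 2·U - 2·R  [with V=-20, U=-7, R=-3]  = 0.
Change = 30 − 0 = 30.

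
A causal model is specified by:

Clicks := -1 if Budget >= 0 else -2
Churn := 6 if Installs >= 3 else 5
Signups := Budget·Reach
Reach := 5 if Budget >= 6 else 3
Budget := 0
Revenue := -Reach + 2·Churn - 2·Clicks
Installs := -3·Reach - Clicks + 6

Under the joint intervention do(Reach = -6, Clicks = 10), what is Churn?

Under do(Reach = -6, Clicks = 10), each intervened variable's structural equation is replaced by its fixed value.
Installs = -3·Reach - Clicks + 6  [with Reach=-6, Clicks=10]  = 14
Churn = 6 if Installs >= 3 else 5  [with Installs=14]  = 6

6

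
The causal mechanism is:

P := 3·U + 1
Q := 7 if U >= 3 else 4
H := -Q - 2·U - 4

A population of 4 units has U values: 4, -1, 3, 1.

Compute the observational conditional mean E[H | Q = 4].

-8

E[H|Q=4] averages over only the 2 units with Q=4 (U = -1, 1): H = -6, -10, mean -8.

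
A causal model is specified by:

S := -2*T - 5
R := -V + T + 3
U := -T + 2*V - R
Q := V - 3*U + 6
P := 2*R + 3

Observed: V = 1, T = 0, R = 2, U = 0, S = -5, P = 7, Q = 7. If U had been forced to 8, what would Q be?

The intervention breaks the incoming arrows to U: U := -T + 2*V - R no longer applies, and U = 8.
Q = V - 3*U + 6  [with V=1, U=8]  = -17

-17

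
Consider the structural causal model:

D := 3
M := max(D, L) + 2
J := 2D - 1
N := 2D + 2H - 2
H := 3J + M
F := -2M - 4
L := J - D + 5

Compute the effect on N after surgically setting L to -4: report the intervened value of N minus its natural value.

The intervention breaks the incoming arrows to L: L := J - D + 5 no longer applies, and L = -4.
J = 2D - 1  [with D=3]  = 5
M = max(D, L) + 2  [with D=3, L=-4]  = 5
H = 3J + M  [with J=5, M=5]  = 20
N = 2D + 2H - 2  [with D=3, H=20]  = 44
Without intervention: J = 2D - 1  [with D=3]  = 5; L = J - D + 5  [with J=5, D=3]  = 7; M = max(D, L) + 2  [with D=3, L=7]  = 9; H = 3J + M  [with J=5, M=9]  = 24; N = 2D + 2H - 2  [with D=3, H=24]  = 52.
Change = 44 − 52 = -8.

-8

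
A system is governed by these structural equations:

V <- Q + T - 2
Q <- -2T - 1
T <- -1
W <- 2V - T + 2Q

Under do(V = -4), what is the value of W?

-5

The intervention breaks the incoming arrows to V: V <- Q + T - 2 no longer applies, and V = -4.
Q = -2T - 1  [with T=-1]  = 1
W = 2V - T + 2Q  [with V=-4, T=-1, Q=1]  = -5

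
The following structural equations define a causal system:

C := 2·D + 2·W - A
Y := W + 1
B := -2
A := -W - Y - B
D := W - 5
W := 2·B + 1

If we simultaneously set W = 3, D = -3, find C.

5

The joint intervention fixes W = 3, D = -3, removing each variable's own equation.
Y = W + 1  [with W=3]  = 4
A = -W - Y - B  [with W=3, Y=4, B=-2]  = -5
C = 2·D + 2·W - A  [with D=-3, W=3, A=-5]  = 5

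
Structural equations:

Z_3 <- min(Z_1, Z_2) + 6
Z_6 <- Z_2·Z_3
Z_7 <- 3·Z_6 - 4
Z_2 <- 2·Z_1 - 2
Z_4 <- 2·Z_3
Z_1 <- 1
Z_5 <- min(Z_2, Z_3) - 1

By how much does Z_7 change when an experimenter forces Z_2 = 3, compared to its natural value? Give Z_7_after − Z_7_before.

Under do(Z_2=3), the mechanism Z_2 <- 2·Z_1 - 2 is discarded; Z_2 is fixed at 3.
Z_3 = min(Z_1, Z_2) + 6  [with Z_1=1, Z_2=3]  = 7
Z_6 = Z_2·Z_3  [with Z_2=3, Z_3=7]  = 21
Z_7 = 3·Z_6 - 4  [with Z_6=21]  = 59
Without intervention: Z_2 = 2·Z_1 - 2  [with Z_1=1]  = 0; Z_3 = min(Z_1, Z_2) + 6  [with Z_1=1, Z_2=0]  = 6; Z_6 = Z_2·Z_3  [with Z_2=0, Z_3=6]  = 0; Z_7 = 3·Z_6 - 4  [with Z_6=0]  = -4.
Change = 59 − (-4) = 63.

63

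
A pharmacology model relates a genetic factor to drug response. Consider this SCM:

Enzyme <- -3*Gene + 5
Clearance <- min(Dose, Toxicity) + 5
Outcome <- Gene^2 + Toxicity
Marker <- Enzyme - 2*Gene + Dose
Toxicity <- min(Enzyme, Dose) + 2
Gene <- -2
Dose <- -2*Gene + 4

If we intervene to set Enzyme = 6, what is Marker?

18

The intervention breaks the incoming arrows to Enzyme: Enzyme <- -3*Gene + 5 no longer applies, and Enzyme = 6.
Dose = -2*Gene + 4  [with Gene=-2]  = 8
Marker = Enzyme - 2*Gene + Dose  [with Enzyme=6, Gene=-2, Dose=8]  = 18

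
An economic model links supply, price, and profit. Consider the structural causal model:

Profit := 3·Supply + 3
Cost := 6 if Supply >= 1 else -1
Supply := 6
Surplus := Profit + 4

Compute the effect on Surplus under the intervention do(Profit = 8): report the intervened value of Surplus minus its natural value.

-13

The intervention breaks the incoming arrows to Profit: Profit := 3·Supply + 3 no longer applies, and Profit = 8.
Surplus = Profit + 4  [with Profit=8]  = 12
Without intervention: Profit = 3·Supply + 3  [with Supply=6]  = 21; Surplus = Profit + 4  [with Profit=21]  = 25.
Change = 12 − 25 = -13.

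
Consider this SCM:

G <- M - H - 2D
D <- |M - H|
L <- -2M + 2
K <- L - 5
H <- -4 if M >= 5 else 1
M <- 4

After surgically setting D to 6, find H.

1

Under do(D=6), the mechanism D <- |M - H| is discarded; D is fixed at 6.
Since H is not a descendant of the intervened variable, it is unaffected.
H = -4 if M >= 5 else 1  [with M=4]  = 1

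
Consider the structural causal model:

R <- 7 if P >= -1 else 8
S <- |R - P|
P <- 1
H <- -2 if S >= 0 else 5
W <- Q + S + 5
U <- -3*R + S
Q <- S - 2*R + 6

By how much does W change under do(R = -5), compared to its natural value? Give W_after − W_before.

24

Under do(R=-5), the mechanism R <- 7 if P >= -1 else 8 is discarded; R is fixed at -5.
S = |R - P|  [with R=-5, P=1]  = 6
Q = S - 2*R + 6  [with S=6, R=-5]  = 22
W = Q + S + 5  [with Q=22, S=6]  = 33
Without intervention: R = 7 if P >= -1 else 8  [with P=1]  = 7; S = |R - P|  [with R=7, P=1]  = 6; Q = S - 2*R + 6  [with S=6, R=7]  = -2; W = Q + S + 5  [with Q=-2, S=6]  = 9.
Change = 33 − 9 = 24.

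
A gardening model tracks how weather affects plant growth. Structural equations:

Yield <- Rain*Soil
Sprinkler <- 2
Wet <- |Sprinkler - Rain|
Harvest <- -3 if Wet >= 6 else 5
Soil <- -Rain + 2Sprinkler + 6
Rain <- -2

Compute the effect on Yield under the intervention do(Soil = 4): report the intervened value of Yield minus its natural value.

do(Soil=4) replaces the equation Soil <- -Rain + 2Sprinkler + 6 with the constant Soil = 4.
Yield = Rain*Soil  [with Rain=-2, Soil=4]  = -8
Without intervention: Soil = -Rain + 2Sprinkler + 6  [with Rain=-2, Sprinkler=2]  = 12; Yield = Rain*Soil  [with Rain=-2, Soil=12]  = -24.
Change = -8 − (-24) = 16.

16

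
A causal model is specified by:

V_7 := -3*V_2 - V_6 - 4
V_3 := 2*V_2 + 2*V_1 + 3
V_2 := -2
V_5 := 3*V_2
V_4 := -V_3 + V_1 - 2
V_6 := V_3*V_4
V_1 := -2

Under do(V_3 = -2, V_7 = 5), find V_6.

4

Under do(V_3 = -2, V_7 = 5), each intervened variable's structural equation is replaced by its fixed value.
V_4 = -V_3 + V_1 - 2  [with V_3=-2, V_1=-2]  = -2
V_6 = V_3*V_4  [with V_3=-2, V_4=-2]  = 4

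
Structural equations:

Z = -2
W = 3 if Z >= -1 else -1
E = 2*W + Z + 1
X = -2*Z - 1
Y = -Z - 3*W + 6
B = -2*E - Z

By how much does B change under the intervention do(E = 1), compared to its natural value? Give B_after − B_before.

The intervention breaks the incoming arrows to E: E = 2*W + Z + 1 no longer applies, and E = 1.
B = -2*E - Z  [with E=1, Z=-2]  = 0
Without intervention: W = 3 if Z >= -1 else -1  [with Z=-2]  = -1; E = 2*W + Z + 1  [with W=-1, Z=-2]  = -3; B = -2*E - Z  [with E=-3, Z=-2]  = 8.
Change = 0 − 8 = -8.

-8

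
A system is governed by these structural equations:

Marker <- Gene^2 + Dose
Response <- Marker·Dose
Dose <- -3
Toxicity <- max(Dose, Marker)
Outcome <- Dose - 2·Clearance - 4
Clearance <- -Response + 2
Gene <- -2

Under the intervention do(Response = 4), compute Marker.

1

Under do(Response=4), the mechanism Response <- Marker·Dose is discarded; Response is fixed at 4.
Since Marker is not a descendant of the intervened variable, it is unaffected.
Marker = Gene^2 + Dose  [with Gene=-2, Dose=-3]  = 1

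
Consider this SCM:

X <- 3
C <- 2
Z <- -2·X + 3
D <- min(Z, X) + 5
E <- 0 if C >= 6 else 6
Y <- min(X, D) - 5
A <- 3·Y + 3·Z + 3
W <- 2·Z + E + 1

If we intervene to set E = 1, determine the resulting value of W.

do(E=1) replaces the equation E <- 0 if C >= 6 else 6 with the constant E = 1.
Z = -2·X + 3  [with X=3]  = -3
W = 2·Z + E + 1  [with Z=-3, E=1]  = -4

-4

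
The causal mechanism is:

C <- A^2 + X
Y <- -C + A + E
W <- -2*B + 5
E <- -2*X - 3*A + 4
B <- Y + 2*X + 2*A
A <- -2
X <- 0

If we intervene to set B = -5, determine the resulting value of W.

15

Intervening sets B = -5 and removes its equation (B <- Y + 2*X + 2*A).
W = -2*B + 5  [with B=-5]  = 15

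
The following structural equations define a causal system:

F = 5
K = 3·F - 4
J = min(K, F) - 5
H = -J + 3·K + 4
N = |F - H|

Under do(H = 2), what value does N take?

Intervening sets H = 2 and removes its equation (H = -J + 3·K + 4).
N = |F - H|  [with F=5, H=2]  = 3

3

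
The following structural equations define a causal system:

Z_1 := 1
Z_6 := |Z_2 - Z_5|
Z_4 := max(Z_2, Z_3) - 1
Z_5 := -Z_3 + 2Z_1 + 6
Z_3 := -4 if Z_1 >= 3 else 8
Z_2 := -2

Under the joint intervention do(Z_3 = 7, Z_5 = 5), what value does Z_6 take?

7

Setting Z_3 = 7, Z_5 = 5 by intervention discards those variables' equations.
Z_6 = |Z_2 - Z_5|  [with Z_2=-2, Z_5=5]  = 7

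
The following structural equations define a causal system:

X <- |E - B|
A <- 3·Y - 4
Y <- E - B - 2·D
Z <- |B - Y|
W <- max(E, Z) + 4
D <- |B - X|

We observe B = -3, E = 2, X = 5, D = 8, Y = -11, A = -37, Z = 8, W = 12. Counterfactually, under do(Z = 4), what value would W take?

8

do(Z=4) replaces the equation Z <- |B - Y| with the constant Z = 4.
W = max(E, Z) + 4  [with E=2, Z=4]  = 8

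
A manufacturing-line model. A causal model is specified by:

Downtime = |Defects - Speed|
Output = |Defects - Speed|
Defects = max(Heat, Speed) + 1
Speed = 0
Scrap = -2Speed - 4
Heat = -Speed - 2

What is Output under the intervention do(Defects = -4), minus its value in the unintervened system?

do(Defects=-4) replaces the equation Defects = max(Heat, Speed) + 1 with the constant Defects = -4.
Output = |Defects - Speed|  [with Defects=-4, Speed=0]  = 4
Without intervention: Heat = -Speed - 2  [with Speed=0]  = -2; Defects = max(Heat, Speed) + 1  [with Heat=-2, Speed=0]  = 1; Output = |Defects - Speed|  [with Defects=1, Speed=0]  = 1.
Change = 4 − 1 = 3.

3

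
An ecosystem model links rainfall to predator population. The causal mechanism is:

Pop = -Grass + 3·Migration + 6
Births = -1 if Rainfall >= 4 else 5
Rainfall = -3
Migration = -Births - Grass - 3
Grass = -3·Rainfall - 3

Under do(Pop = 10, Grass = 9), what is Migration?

Setting Pop = 10, Grass = 9 by intervention discards those variables' equations.
Births = -1 if Rainfall >= 4 else 5  [with Rainfall=-3]  = 5
Migration = -Births - Grass - 3  [with Births=5, Grass=9]  = -17

-17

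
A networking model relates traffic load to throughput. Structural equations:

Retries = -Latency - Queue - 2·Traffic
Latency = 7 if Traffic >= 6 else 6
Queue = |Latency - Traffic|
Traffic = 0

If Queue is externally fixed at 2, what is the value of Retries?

-8

The intervention breaks the incoming arrows to Queue: Queue = |Latency - Traffic| no longer applies, and Queue = 2.
Latency = 7 if Traffic >= 6 else 6  [with Traffic=0]  = 6
Retries = -Latency - Queue - 2·Traffic  [with Latency=6, Queue=2, Traffic=0]  = -8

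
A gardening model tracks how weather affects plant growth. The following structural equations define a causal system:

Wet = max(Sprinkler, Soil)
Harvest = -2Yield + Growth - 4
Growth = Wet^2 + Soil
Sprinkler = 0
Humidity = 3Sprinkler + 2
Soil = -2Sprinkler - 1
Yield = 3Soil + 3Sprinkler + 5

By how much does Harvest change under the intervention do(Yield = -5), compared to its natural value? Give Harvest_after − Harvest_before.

Intervening sets Yield = -5 and removes its equation (Yield = 3Soil + 3Sprinkler + 5).
Soil = -2Sprinkler - 1  [with Sprinkler=0]  = -1
Wet = max(Sprinkler, Soil)  [with Sprinkler=0, Soil=-1]  = 0
Growth = Wet^2 + Soil  [with Wet=0, Soil=-1]  = -1
Harvest = -2Yield + Growth - 4  [with Yield=-5, Growth=-1]  = 5
Without intervention: Soil = -2Sprinkler - 1  [with Sprinkler=0]  = -1; Wet = max(Sprinkler, Soil)  [with Sprinkler=0, Soil=-1]  = 0; Growth = Wet^2 + Soil  [with Wet=0, Soil=-1]  = -1; Yield = 3Soil + 3Sprinkler + 5  [with Soil=-1, Sprinkler=0]  = 2; Harvest = -2Yield + Growth - 4  [with Yield=2, Growth=-1]  = -9.
Change = 5 − (-9) = 14.

14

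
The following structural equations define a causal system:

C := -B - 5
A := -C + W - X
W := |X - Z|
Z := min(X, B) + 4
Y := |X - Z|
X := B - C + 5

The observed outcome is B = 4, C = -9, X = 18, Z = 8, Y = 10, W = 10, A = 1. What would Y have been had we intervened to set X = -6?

do(X=-6) replaces the equation X := B - C + 5 with the constant X = -6.
Z = min(X, B) + 4  [with X=-6, B=4]  = -2
Y = |X - Z|  [with X=-6, Z=-2]  = 4

4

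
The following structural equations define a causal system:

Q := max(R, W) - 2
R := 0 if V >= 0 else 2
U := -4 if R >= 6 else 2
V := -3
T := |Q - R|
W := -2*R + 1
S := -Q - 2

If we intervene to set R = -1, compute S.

do(R=-1) replaces the equation R := 0 if V >= 0 else 2 with the constant R = -1.
W = -2*R + 1  [with R=-1]  = 3
Q = max(R, W) - 2  [with R=-1, W=3]  = 1
S = -Q - 2  [with Q=1]  = -3

-3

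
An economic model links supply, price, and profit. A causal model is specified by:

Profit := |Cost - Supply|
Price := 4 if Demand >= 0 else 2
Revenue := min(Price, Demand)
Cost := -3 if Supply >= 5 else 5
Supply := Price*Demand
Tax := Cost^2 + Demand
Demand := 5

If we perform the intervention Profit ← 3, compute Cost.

-3

Under do(Profit=3), the mechanism Profit := |Cost - Supply| is discarded; Profit is fixed at 3.
Since Cost is not a descendant of the intervened variable, it is unaffected.
Price = 4 if Demand >= 0 else 2  [with Demand=5]  = 4
Supply = Price*Demand  [with Price=4, Demand=5]  = 20
Cost = -3 if Supply >= 5 else 5  [with Supply=20]  = -3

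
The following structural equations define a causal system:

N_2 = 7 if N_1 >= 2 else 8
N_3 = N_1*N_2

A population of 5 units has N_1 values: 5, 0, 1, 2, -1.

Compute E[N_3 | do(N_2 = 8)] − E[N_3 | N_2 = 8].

Every unit gets N_2=8 under the intervention. N_3 values become 40, 0, 8, 16, -8; E[N_3|do(N_2=8)] = 11.2.
Conditioning on N_2=8 selects the 3 unit(s) with N_1 ∈ {0, 1, -1}. Their N_3 values: 0, 8, -8. Mean = 0.
Difference = 11.2 − 0 = 11.2.

11.2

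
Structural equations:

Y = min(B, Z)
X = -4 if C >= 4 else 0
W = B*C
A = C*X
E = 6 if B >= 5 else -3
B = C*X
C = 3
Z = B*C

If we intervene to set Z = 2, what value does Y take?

Intervening sets Z = 2 and removes its equation (Z = B*C).
X = -4 if C >= 4 else 0  [with C=3]  = 0
B = C*X  [with C=3, X=0]  = 0
Y = min(B, Z)  [with B=0, Z=2]  = 0

0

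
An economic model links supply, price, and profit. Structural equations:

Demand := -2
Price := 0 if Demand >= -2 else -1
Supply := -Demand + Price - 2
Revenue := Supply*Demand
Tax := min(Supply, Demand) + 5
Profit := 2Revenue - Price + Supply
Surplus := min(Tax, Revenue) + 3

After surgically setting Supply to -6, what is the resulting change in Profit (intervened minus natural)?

The intervention breaks the incoming arrows to Supply: Supply := -Demand + Price - 2 no longer applies, and Supply = -6.
Price = 0 if Demand >= -2 else -1  [with Demand=-2]  = 0
Revenue = Supply*Demand  [with Supply=-6, Demand=-2]  = 12
Profit = 2Revenue - Price + Supply  [with Revenue=12, Price=0, Supply=-6]  = 18
Without intervention: Price = 0 if Demand >= -2 else -1  [with Demand=-2]  = 0; Supply = -Demand + Price - 2  [with Demand=-2, Price=0]  = 0; Revenue = Supply*Demand  [with Supply=0, Demand=-2]  = 0; Profit = 2Revenue - Price + Supply  [with Revenue=0, Price=0, Supply=0]  = 0.
Change = 18 − 0 = 18.

18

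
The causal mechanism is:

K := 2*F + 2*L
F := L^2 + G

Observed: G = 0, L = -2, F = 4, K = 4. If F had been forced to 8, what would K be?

12

The intervention breaks the incoming arrows to F: F := L^2 + G no longer applies, and F = 8.
K = 2*F + 2*L  [with F=8, L=-2]  = 12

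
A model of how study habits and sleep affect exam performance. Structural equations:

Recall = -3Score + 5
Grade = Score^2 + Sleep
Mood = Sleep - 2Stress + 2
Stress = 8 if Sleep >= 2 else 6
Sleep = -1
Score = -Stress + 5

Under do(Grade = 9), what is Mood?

do(Grade=9) replaces the equation Grade = Score^2 + Sleep with the constant Grade = 9.
No directed path runs from Grade to Mood, so Mood keeps its natural value.
Stress = 8 if Sleep >= 2 else 6  [with Sleep=-1]  = 6
Mood = Sleep - 2Stress + 2  [with Sleep=-1, Stress=6]  = -11

-11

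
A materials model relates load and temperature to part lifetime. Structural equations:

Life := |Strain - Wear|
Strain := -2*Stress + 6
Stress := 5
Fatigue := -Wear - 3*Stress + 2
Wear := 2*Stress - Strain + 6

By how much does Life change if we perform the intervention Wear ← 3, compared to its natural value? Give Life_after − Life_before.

do(Wear=3) replaces the equation Wear := 2*Stress - Strain + 6 with the constant Wear = 3.
Strain = -2*Stress + 6  [with Stress=5]  = -4
Life = |Strain - Wear|  [with Strain=-4, Wear=3]  = 7
Without intervention: Strain = -2*Stress + 6  [with Stress=5]  = -4; Wear = 2*Stress - Strain + 6  [with Stress=5, Strain=-4]  = 20; Life = |Strain - Wear|  [with Strain=-4, Wear=20]  = 24.
Change = 7 − 24 = -17.

-17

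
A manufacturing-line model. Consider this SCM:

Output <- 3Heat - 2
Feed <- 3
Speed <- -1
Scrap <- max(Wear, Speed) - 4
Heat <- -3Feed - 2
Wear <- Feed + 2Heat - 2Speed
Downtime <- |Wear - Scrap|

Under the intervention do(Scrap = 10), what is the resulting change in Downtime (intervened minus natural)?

15

Under do(Scrap=10), the mechanism Scrap <- max(Wear, Speed) - 4 is discarded; Scrap is fixed at 10.
Heat = -3Feed - 2  [with Feed=3]  = -11
Wear = Feed + 2Heat - 2Speed  [with Feed=3, Heat=-11, Speed=-1]  = -17
Downtime = |Wear - Scrap|  [with Wear=-17, Scrap=10]  = 27
Without intervention: Heat = -3Feed - 2  [with Feed=3]  = -11; Wear = Feed + 2Heat - 2Speed  [with Feed=3, Heat=-11, Speed=-1]  = -17; Scrap = max(Wear, Speed) - 4  [with Wear=-17, Speed=-1]  = -5; Downtime = |Wear - Scrap|  [with Wear=-17, Scrap=-5]  = 12.
Change = 27 − 12 = 15.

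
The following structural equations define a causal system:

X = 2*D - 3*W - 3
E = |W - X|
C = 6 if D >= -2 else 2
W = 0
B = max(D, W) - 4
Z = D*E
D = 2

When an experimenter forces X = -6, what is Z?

12

do(X=-6) replaces the equation X = 2*D - 3*W - 3 with the constant X = -6.
E = |W - X|  [with W=0, X=-6]  = 6
Z = D*E  [with D=2, E=6]  = 12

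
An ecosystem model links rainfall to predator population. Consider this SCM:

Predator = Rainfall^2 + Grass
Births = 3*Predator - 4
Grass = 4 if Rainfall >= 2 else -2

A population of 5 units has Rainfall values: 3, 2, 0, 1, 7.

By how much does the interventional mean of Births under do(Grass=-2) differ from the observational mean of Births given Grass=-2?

36.3

Every unit gets Grass=-2 under the intervention. Births values become 17, 2, -10, -7, 137; E[Births|do(Grass=-2)] = 27.8.
E[Births|Grass=-2] averages over only the 2 units with Grass=-2 (Rainfall = 0, 1): Births = -10, -7, mean -8.5.
Difference = 27.8 − (-8.5) = 36.3.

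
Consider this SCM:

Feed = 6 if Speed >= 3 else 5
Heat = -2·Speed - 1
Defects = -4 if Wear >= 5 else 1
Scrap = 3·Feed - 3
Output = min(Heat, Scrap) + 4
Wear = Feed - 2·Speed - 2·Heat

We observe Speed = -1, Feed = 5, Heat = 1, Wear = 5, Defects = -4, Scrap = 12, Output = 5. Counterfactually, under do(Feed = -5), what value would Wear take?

-5

Under do(Feed=-5), the mechanism Feed = 6 if Speed >= 3 else 5 is discarded; Feed is fixed at -5.
Heat = -2·Speed - 1  [with Speed=-1]  = 1
Wear = Feed - 2·Speed - 2·Heat  [with Feed=-5, Speed=-1, Heat=1]  = -5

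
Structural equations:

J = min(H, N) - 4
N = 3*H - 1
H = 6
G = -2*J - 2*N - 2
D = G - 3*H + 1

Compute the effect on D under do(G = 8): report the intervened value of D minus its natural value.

Intervening sets G = 8 and removes its equation (G = -2*J - 2*N - 2).
D = G - 3*H + 1  [with G=8, H=6]  = -9
Without intervention: N = 3*H - 1  [with H=6]  = 17; J = min(H, N) - 4  [with H=6, N=17]  = 2; G = -2*J - 2*N - 2  [with J=2, N=17]  = -40; D = G - 3*H + 1  [with G=-40, H=6]  = -57.
Change = -9 − (-57) = 48.

48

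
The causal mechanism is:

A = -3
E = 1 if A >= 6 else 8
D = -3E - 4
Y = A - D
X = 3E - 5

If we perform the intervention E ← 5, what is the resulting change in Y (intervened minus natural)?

-9

do(E=5) replaces the equation E = 1 if A >= 6 else 8 with the constant E = 5.
D = -3E - 4  [with E=5]  = -19
Y = A - D  [with A=-3, D=-19]  = 16
Without intervention: E = 1 if A >= 6 else 8  [with A=-3]  = 8; D = -3E - 4  [with E=8]  = -28; Y = A - D  [with A=-3, D=-28]  = 25.
Change = 16 − 25 = -9.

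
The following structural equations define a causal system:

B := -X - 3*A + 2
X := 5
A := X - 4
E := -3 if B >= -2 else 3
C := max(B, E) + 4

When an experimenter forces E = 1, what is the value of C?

5

Intervening sets E = 1 and removes its equation (E := -3 if B >= -2 else 3).
A = X - 4  [with X=5]  = 1
B = -X - 3*A + 2  [with X=5, A=1]  = -6
C = max(B, E) + 4  [with B=-6, E=1]  = 5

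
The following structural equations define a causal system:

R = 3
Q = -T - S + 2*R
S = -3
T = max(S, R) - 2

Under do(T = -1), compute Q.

The intervention breaks the incoming arrows to T: T = max(S, R) - 2 no longer applies, and T = -1.
Q = -T - S + 2*R  [with T=-1, S=-3, R=3]  = 10

10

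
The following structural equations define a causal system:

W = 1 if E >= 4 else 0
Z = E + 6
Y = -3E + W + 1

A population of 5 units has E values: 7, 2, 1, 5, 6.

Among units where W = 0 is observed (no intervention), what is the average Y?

-3.5

Observing W=0 restricts to units where W's equation naturally yields 0: E ∈ {2, 1}. In that subpopulation Y = -5, -2, mean -3.5.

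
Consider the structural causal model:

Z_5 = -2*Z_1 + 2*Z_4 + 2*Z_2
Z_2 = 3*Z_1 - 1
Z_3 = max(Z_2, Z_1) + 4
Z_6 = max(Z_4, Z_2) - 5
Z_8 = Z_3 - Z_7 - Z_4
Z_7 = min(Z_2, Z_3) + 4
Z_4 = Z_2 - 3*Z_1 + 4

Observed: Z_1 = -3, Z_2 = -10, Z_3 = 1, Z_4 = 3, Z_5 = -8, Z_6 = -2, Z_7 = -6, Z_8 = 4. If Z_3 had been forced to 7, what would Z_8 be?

The intervention breaks the incoming arrows to Z_3: Z_3 = max(Z_2, Z_1) + 4 no longer applies, and Z_3 = 7.
Z_2 = 3*Z_1 - 1  [with Z_1=-3]  = -10
Z_4 = Z_2 - 3*Z_1 + 4  [with Z_2=-10, Z_1=-3]  = 3
Z_7 = min(Z_2, Z_3) + 4  [with Z_2=-10, Z_3=7]  = -6
Z_8 = Z_3 - Z_7 - Z_4  [with Z_3=7, Z_7=-6, Z_4=3]  = 10

10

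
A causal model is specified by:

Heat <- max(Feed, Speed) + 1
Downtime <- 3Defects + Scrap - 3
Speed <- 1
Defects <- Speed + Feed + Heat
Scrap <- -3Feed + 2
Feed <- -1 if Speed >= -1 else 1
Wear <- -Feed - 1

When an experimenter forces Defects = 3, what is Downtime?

Under do(Defects=3), the mechanism Defects <- Speed + Feed + Heat is discarded; Defects is fixed at 3.
Feed = -1 if Speed >= -1 else 1  [with Speed=1]  = -1
Scrap = -3Feed + 2  [with Feed=-1]  = 5
Downtime = 3Defects + Scrap - 3  [with Defects=3, Scrap=5]  = 11

11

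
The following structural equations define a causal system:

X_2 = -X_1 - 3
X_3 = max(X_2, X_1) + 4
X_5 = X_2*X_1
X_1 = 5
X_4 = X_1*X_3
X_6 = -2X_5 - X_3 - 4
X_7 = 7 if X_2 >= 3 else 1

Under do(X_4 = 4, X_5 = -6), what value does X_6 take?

The joint intervention fixes X_4 = 4, X_5 = -6, removing each variable's own equation.
X_2 = -X_1 - 3  [with X_1=5]  = -8
X_3 = max(X_2, X_1) + 4  [with X_2=-8, X_1=5]  = 9
X_6 = -2X_5 - X_3 - 4  [with X_5=-6, X_3=9]  = -1

-1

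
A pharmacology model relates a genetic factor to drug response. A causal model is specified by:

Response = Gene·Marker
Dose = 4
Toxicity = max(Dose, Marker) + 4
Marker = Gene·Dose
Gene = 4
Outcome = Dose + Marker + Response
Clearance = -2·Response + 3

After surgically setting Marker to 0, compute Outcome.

4

The intervention breaks the incoming arrows to Marker: Marker = Gene·Dose no longer applies, and Marker = 0.
Response = Gene·Marker  [with Gene=4, Marker=0]  = 0
Outcome = Dose + Marker + Response  [with Dose=4, Marker=0, Response=0]  = 4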